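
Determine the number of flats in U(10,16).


Flats of U(10,16): every subset of size < 10 is a flat, plus E itself.
Count = (16 choose 0) + (16 choose 1) + (16 choose 2) + (16 choose 3) + (16 choose 4) + (16 choose 5) + (16 choose 6) + (16 choose 7) + (16 choose 8) + (16 choose 9) + 1
     = 1 + 16 + 120 + 560 + 1820 + 4368 + 8008 + 11440 + 12870 + 11440 + 1
     = 50644.

50644


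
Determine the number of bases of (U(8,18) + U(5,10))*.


(M1+M2)* = M1* + M2*.
M1* = U(10,18), bases: C(18,10) = 43758.
M2* = U(5,10), bases: C(10,5) = 252.
|B(M*)| = 43758 * 252 = 11027016.

11027016


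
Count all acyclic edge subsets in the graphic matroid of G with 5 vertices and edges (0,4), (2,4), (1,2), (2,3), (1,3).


An independent set in a graphic matroid is an acyclic edge subset.
G has 5 vertices and 5 edges.
Enumerate all 2^5 = 32 subsets, checking for acyclicity.
Total independent sets = 28.

28


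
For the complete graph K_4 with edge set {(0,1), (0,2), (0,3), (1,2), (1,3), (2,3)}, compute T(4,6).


T(K_4; x,y) = x^3 + 3x^2 + 4xy + 2x + y^3 + 3y^2 + 2y.
Substituting x=4, y=6:
= 64 + 48 + 96 + 8 + 216 + 108 + 12
= 552.

552


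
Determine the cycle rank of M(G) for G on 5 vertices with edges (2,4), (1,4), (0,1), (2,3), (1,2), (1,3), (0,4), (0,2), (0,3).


Cycle rank (nullity) = |E| - r(M) = |E| - (|V| - c).
|E| = 9, |V| = 5, c = 1.
Nullity = 9 - (5 - 1) = 9 - 4 = 5.

5


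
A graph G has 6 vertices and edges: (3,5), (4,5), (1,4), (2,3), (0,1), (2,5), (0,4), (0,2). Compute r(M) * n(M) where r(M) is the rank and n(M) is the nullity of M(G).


r(M) = |V| - c = 6 - 1 = 5.
nullity = |E| - r(M) = 8 - 5 = 3.
Product = 5 * 3 = 15.

15


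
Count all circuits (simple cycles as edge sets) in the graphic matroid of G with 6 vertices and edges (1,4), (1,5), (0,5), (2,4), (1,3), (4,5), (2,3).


A circuit in a graphic matroid = edge set of a simple cycle.
G has 6 vertices and 7 edges.
Enumerating all minimal edge subsets forming cycles...
Total circuits found: 3.

3


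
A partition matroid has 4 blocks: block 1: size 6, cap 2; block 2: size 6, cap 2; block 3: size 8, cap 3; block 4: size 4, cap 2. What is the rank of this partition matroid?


Rank of a partition matroid = sum of min(|Si|, ci) for each block.
= min(6,2) + min(6,2) + min(8,3) + min(4,2)
= 2 + 2 + 3 + 2
= 9.

9


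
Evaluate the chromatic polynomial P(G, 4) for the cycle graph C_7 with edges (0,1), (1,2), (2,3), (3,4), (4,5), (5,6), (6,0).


P(C_7, k) = (k-1)^7 + (-1)^7*(k-1).
P(4) = (3)^7 - 3
= 2187 - 3 = 2184.

2184


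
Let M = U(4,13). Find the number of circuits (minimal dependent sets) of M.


In U(4,13), circuits are the (5)-element subsets.
Any set of 5 elements is dependent, and removing any one element gives
an independent set of size 4, so it is a minimal dependent set.
Number of circuits = C(13,5) = 13! / (5! * 8!) = 1287.

1287


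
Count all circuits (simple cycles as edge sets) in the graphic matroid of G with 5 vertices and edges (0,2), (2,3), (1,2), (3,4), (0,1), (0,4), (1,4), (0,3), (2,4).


A circuit in a graphic matroid = edge set of a simple cycle.
G has 5 vertices and 9 edges.
Enumerating all minimal edge subsets forming cycles...
Total circuits found: 22.

22


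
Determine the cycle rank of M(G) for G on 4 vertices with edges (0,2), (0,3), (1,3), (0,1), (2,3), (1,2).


Cycle rank (nullity) = |E| - r(M) = |E| - (|V| - c).
|E| = 6, |V| = 4, c = 1.
Nullity = 6 - (4 - 1) = 6 - 3 = 3.

3


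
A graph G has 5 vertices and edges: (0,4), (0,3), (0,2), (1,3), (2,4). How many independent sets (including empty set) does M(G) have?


An independent set in a graphic matroid is an acyclic edge subset.
G has 5 vertices and 5 edges.
Enumerate all 2^5 = 32 subsets, checking for acyclicity.
Total independent sets = 28.

28


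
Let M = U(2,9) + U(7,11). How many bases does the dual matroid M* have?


(M1+M2)* = M1* + M2*.
M1* = U(7,9), bases: C(9,7) = 36.
M2* = U(4,11), bases: C(11,4) = 330.
|B(M*)| = 36 * 330 = 11880.

11880


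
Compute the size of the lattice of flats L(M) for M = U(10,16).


Flats of U(10,16): every subset of size < 10 is a flat, plus E itself.
Count = (16 choose 0) + (16 choose 1) + (16 choose 2) + (16 choose 3) + (16 choose 4) + (16 choose 5) + (16 choose 6) + (16 choose 7) + (16 choose 8) + (16 choose 9) + 1
     = 1 + 16 + 120 + 560 + 1820 + 4368 + 8008 + 11440 + 12870 + 11440 + 1
     = 50644.

50644


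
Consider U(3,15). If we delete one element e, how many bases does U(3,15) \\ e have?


Deleting e from U(3,15) gives U(3,14) since n > r.
Bases of U(3,14) = (14 choose 3) = 364.

364


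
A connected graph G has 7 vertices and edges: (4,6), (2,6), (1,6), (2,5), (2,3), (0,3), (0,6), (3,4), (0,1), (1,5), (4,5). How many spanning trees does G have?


By Kirchhoff's matrix tree theorem, the number of spanning trees equals
the determinant of any cofactor of the Laplacian matrix L.
G has 7 vertices and 11 edges.
Computing the (6 x 6) cofactor determinant gives 231.

231


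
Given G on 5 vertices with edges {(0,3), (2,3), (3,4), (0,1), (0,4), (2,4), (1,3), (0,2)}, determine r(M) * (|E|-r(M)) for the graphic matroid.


r(M) = |V| - c = 5 - 1 = 4.
nullity = |E| - r(M) = 8 - 4 = 4.
Product = 4 * 4 = 16.

16


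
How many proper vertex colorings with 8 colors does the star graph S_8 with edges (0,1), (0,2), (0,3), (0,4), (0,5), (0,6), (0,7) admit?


P(tree, k) = k * (k-1)^(7) for any tree on 8 vertices.
P(8) = 8 * 7^7 = 8 * 823543 = 6588344.

6588344


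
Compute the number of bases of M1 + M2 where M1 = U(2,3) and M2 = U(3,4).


Bases of a direct sum M1 + M2: |B| = |B(M1)| * |B(M2)|.
|B(U(2,3))| = C(3,2) = 3.
|B(U(3,4))| = C(4,3) = 4.
Total bases = 3 * 4 = 12.

12


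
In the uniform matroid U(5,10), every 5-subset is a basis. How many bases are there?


Bases of U(5,10) are all 5-element subsets of the 10-element ground set.
Number of bases = C(10,5).
C(10,5) = 10! / (5! * 5!) = 252.

252


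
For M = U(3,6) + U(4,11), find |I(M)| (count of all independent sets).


For a direct sum, |I(M1+M2)| = |I(M1)| * |I(M2)|.
|I(U(3,6))| = sum C(6,k) for k=0..3 = 42.
|I(U(4,11))| = sum C(11,k) for k=0..4 = 562.
Total = 42 * 562 = 23604.

23604


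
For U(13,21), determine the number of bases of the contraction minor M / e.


Contracting e from U(13,21) gives U(12,20).
Bases of U(12,20) = C(20,12) = 20! / (12! * 8!) = 125970.

125970


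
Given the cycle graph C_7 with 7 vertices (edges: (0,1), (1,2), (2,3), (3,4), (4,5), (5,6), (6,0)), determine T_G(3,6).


T(C_7; x,y) = x + x^2 + ... + x^(6) + y.
T(3,6) = 3^1 + 3^2 + 3^3 + 3^4 + 3^5 + 3^6 + 6
= 3 + 9 + 27 + 81 + 243 + 729 + 6
= 1098.

1098


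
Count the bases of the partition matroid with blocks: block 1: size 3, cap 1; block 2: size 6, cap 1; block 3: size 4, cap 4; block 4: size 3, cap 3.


A basis picks exactly ci elements from block i.
Number of bases = product of C(|Si|, ci).
= C(3,1) * C(6,1) * C(4,4) * C(3,3)
= 3 * 6 * 1 * 1
= 18.

18


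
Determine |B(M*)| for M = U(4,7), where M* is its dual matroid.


The dual of U(r,n) is U(n-r, n) = U(3,7).
Bases of U(3,7) are all (3)-element subsets.
|B(M*)| = C(7,3) = (7 * 6 * 5) / (1 * 2 * 3) = 35.

35


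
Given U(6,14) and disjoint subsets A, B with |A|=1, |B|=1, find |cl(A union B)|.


|A union B| = 1 + 1 = 2 (disjoint).
In U(6,14), cl(S) = S if |S| < 6, else cl(S) = E.
Since 2 < 6, cl(A union B) = A union B.
|cl(A union B)| = 2.

2


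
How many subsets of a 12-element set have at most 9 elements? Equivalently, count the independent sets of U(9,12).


Independent sets of U(9,12) are all subsets of size <= 9.
Count = (12 choose 0) + (12 choose 1) + (12 choose 2) + (12 choose 3) + (12 choose 4) + (12 choose 5) + (12 choose 6) + (12 choose 7) + (12 choose 8) + (12 choose 9)
     = 1 + 12 + 66 + 220 + 495 + 792 + 924 + 792 + 495 + 220
     = 4017.

4017


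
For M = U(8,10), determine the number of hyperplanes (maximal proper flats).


Hyperplanes of U(8,10) are flats of rank 7.
In a uniform matroid, these are exactly the (7)-element subsets.
Count = C(10,7) = 120.

120


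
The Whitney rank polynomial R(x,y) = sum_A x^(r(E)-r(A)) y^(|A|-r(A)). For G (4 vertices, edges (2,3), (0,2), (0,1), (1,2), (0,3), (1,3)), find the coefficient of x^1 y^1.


R(x,y) = sum over A in 2^E of x^(r(E)-r(A)) * y^(|A|-r(A)).
G has 4 vertices, 6 edges. r(E) = 3.
Enumerate all 2^6 = 64 subsets.
Count subsets with r(E)-r(A)=1 and |A|-r(A)=1: 4.

4


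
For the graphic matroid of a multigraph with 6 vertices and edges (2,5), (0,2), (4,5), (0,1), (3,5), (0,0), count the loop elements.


In a graphic matroid, a loop is a self-loop edge (u,u) with rank 0.
Examining all 6 edges for self-loops...
Self-loops found: (0,0)
Number of loops = 1.

1


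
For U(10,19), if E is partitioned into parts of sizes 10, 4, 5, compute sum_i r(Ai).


r(Ai) = min(|Ai|, 10) for each part.
Sum = min(10,10) + min(4,10) + min(5,10)
    = 10 + 4 + 5
    = 19.

19


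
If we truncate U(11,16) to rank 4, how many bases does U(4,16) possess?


Truncating U(11,16) to rank 4 gives U(4,16).
Bases of U(4,16) are all 4-element subsets of 16 elements.
Number of bases = C(16,4) = 16! / (4! * 12!) = 1820.

1820


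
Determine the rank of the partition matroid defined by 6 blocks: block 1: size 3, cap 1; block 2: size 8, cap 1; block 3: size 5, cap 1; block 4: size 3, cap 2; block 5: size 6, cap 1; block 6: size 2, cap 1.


Rank of a partition matroid = sum of min(|Si|, ci) for each block.
= min(3,1) + min(8,1) + min(5,1) + min(3,2) + min(6,1) + min(2,1)
= 1 + 1 + 1 + 2 + 1 + 1
= 7.

7


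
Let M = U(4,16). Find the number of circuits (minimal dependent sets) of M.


In U(4,16), circuits are the (5)-element subsets.
Any set of 5 elements is dependent, and removing any one element gives
an independent set of size 4, so it is a minimal dependent set.
Number of circuits = C(16,5) = 4368.

4368


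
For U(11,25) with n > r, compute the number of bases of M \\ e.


Deleting e from U(11,25) gives U(11,24) since n > r.
Bases of U(11,24) = C(24,11) = 24! / (11! * 13!) = 2496144.

2496144


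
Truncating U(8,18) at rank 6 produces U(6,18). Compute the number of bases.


Truncating U(8,18) to rank 6 gives U(6,18).
Bases of U(6,18) are all 6-element subsets of 18 elements.
Number of bases = C(18,6) = 18564.

18564


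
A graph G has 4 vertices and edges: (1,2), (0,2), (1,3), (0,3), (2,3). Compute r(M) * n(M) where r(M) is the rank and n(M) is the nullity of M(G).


r(M) = |V| - c = 4 - 1 = 3.
nullity = |E| - r(M) = 5 - 3 = 2.
Product = 3 * 2 = 6.

6


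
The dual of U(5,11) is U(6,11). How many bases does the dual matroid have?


The dual of U(r,n) is U(n-r, n) = U(6,11).
Bases of U(6,11) are all (6)-element subsets.
|B(M*)| = C(11,6) = 11! / (6! * 5!) = 462.

462


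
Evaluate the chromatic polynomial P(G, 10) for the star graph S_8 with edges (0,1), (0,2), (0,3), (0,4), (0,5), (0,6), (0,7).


P(tree, k) = k * (k-1)^(7) for any tree on 8 vertices.
P(10) = 10 * 9^7 = 10 * 4782969 = 47829690.

47829690


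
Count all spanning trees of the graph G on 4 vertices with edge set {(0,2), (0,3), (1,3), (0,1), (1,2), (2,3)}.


By Kirchhoff's matrix tree theorem, the number of spanning trees equals
the determinant of any cofactor of the Laplacian matrix L.
G has 4 vertices and 6 edges.
Computing the (3 x 3) cofactor determinant gives 16.

16


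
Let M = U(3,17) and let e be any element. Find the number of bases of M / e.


Contracting e from U(3,17) gives U(2,16).
Bases of U(2,16) = C(16,2) = (16 * 15) / (1 * 2) = 120.

120


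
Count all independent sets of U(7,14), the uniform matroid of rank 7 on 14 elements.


Independent sets of U(7,14) are all subsets of size <= 7.
Count = (14 choose 0) + (14 choose 1) + (14 choose 2) + (14 choose 3) + (14 choose 4) + (14 choose 5) + (14 choose 6) + (14 choose 7)
     = 1 + 14 + 91 + 364 + 1001 + 2002 + 3003 + 3432
     = 9908.

9908


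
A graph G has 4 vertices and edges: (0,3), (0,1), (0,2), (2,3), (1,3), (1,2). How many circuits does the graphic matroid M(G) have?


A circuit in a graphic matroid = edge set of a simple cycle.
G has 4 vertices and 6 edges.
Enumerating all minimal edge subsets forming cycles...
Total circuits found: 7.

7


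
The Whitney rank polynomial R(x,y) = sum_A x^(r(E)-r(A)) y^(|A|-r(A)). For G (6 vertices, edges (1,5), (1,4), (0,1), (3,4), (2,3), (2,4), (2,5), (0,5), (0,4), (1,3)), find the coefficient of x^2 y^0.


R(x,y) = sum over A in 2^E of x^(r(E)-r(A)) * y^(|A|-r(A)).
G has 6 vertices, 10 edges. r(E) = 5.
Enumerate all 2^10 = 1024 subsets.
Count subsets with r(E)-r(A)=2 and |A|-r(A)=0: 116.

116


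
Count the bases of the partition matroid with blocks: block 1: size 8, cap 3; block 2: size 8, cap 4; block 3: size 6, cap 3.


A basis picks exactly ci elements from block i.
Number of bases = product of C(|Si|, ci).
= C(8,3) * C(8,4) * C(6,3)
= 56 * 70 * 20
= 78400.

78400


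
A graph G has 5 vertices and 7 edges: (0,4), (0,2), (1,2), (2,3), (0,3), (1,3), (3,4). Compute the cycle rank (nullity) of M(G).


Cycle rank (nullity) = |E| - r(M) = |E| - (|V| - c).
|E| = 7, |V| = 5, c = 1.
Nullity = 7 - (5 - 1) = 7 - 4 = 3.

3


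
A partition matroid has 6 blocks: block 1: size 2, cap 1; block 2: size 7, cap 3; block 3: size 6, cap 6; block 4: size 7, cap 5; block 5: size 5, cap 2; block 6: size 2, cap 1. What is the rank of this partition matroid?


Rank of a partition matroid = sum of min(|Si|, ci) for each block.
= min(2,1) + min(7,3) + min(6,6) + min(7,5) + min(5,2) + min(2,1)
= 1 + 3 + 6 + 5 + 2 + 1
= 18.

18


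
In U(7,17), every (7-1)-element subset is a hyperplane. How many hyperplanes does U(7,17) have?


Hyperplanes of U(7,17) are flats of rank 6.
In a uniform matroid, these are exactly the (6)-element subsets.
Count = C(17,6) = 12376.

12376


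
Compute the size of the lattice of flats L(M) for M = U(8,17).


Flats of U(8,17): every subset of size < 8 is a flat, plus E itself.
Count = (17 choose 0) + (17 choose 1) + (17 choose 2) + (17 choose 3) + (17 choose 4) + (17 choose 5) + (17 choose 6) + (17 choose 7) + 1
     = 1 + 17 + 136 + 680 + 2380 + 6188 + 12376 + 19448 + 1
     = 41227.

41227


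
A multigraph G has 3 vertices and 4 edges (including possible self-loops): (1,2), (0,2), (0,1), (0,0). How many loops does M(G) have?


In a graphic matroid, a loop is a self-loop edge (u,u) with rank 0.
Examining all 4 edges for self-loops...
Self-loops found: (0,0)
Number of loops = 1.

1


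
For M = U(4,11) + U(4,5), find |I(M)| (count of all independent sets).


For a direct sum, |I(M1+M2)| = |I(M1)| * |I(M2)|.
|I(U(4,11))| = sum C(11,k) for k=0..4 = 562.
|I(U(4,5))| = sum C(5,k) for k=0..4 = 31.
Total = 562 * 31 = 17422.

17422


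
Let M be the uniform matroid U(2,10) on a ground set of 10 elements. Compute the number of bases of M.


Bases of U(2,10) are all 2-element subsets of the 10-element ground set.
Number of bases = C(10,2).
(10 choose 2) = 45.

45


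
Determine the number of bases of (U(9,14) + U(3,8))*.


(M1+M2)* = M1* + M2*.
M1* = U(5,14), bases: C(14,5) = 2002.
M2* = U(5,8), bases: C(8,5) = 56.
|B(M*)| = 2002 * 56 = 112112.

112112


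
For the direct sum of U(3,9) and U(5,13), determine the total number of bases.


Bases of a direct sum M1 + M2: |B| = |B(M1)| * |B(M2)|.
|B(U(3,9))| = C(9,3) = 84.
|B(U(5,13))| = C(13,5) = 1287.
Total bases = 84 * 1287 = 108108.

108108


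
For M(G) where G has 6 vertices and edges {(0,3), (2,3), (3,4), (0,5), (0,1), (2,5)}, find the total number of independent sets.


An independent set in a graphic matroid is an acyclic edge subset.
G has 6 vertices and 6 edges.
Enumerate all 2^6 = 64 subsets, checking for acyclicity.
Total independent sets = 60.

60


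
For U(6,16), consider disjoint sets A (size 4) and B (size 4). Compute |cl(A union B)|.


|A union B| = 4 + 4 = 8 (disjoint).
In U(6,16), cl(S) = S if |S| < 6, else cl(S) = E.
Since 8 >= 6, cl(A union B) = E.
|cl(A union B)| = 16.

16


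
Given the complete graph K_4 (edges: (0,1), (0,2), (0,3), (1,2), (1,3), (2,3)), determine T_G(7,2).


T(K_4; x,y) = x^3 + 3x^2 + 4xy + 2x + y^3 + 3y^2 + 2y.
Substituting x=7, y=2:
= 343 + 147 + 56 + 14 + 8 + 12 + 4
= 584.

584


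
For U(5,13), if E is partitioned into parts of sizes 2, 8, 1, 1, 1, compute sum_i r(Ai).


r(Ai) = min(|Ai|, 5) for each part.
Sum = min(2,5) + min(8,5) + min(1,5) + min(1,5) + min(1,5)
    = 2 + 5 + 1 + 1 + 1
    = 10.

10


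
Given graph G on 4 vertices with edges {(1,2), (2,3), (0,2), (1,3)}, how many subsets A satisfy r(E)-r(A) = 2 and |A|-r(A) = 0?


R(x,y) = sum over A in 2^E of x^(r(E)-r(A)) * y^(|A|-r(A)).
G has 4 vertices, 4 edges. r(E) = 3.
Enumerate all 2^4 = 16 subsets.
Count subsets with r(E)-r(A)=2 and |A|-r(A)=0: 4.

4


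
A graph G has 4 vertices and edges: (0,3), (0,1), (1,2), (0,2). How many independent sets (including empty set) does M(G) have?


An independent set in a graphic matroid is an acyclic edge subset.
G has 4 vertices and 4 edges.
Enumerate all 2^4 = 16 subsets, checking for acyclicity.
Total independent sets = 14.

14


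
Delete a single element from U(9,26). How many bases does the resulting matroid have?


Deleting e from U(9,26) gives U(9,25) since n > r.
Bases of U(9,25) = C(25,9) = 2042975.

2042975


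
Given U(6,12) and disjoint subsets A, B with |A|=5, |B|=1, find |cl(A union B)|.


|A union B| = 5 + 1 = 6 (disjoint).
In U(6,12), cl(S) = S if |S| < 6, else cl(S) = E.
Since 6 >= 6, cl(A union B) = E.
|cl(A union B)| = 12.

12


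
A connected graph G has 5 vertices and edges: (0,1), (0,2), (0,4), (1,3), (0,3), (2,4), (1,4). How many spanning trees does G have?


By Kirchhoff's matrix tree theorem, the number of spanning trees equals
the determinant of any cofactor of the Laplacian matrix L.
G has 5 vertices and 7 edges.
Computing the (4 x 4) cofactor determinant gives 21.

21


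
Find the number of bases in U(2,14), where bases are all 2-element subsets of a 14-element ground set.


Bases of U(2,14) are all 2-element subsets of the 14-element ground set.
Number of bases = C(14,2).
C(14,2) = (14 * 13) / (1 * 2) = 91.

91


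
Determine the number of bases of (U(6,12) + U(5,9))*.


(M1+M2)* = M1* + M2*.
M1* = U(6,12), bases: C(12,6) = 924.
M2* = U(4,9), bases: C(9,4) = 126.
|B(M*)| = 924 * 126 = 116424.

116424


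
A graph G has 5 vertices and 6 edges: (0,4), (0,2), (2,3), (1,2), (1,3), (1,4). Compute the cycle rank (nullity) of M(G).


Cycle rank (nullity) = |E| - r(M) = |E| - (|V| - c).
|E| = 6, |V| = 5, c = 1.
Nullity = 6 - (5 - 1) = 6 - 4 = 2.

2


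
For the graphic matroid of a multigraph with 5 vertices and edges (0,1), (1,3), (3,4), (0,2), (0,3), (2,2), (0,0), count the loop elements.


In a graphic matroid, a loop is a self-loop edge (u,u) with rank 0.
Examining all 7 edges for self-loops...
Self-loops found: (2,2), (0,0)
Number of loops = 2.

2


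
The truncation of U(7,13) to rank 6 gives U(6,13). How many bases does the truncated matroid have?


Truncating U(7,13) to rank 6 gives U(6,13).
Bases of U(6,13) are all 6-element subsets of 13 elements.
Number of bases = (13 choose 6) = 1716.

1716


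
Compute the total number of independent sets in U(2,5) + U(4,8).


For a direct sum, |I(M1+M2)| = |I(M1)| * |I(M2)|.
|I(U(2,5))| = sum C(5,k) for k=0..2 = 16.
|I(U(4,8))| = sum C(8,k) for k=0..4 = 163.
Total = 16 * 163 = 2608.

2608


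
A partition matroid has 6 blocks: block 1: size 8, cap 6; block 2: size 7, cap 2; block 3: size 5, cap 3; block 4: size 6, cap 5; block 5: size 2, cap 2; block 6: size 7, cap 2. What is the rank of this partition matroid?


Rank of a partition matroid = sum of min(|Si|, ci) for each block.
= min(8,6) + min(7,2) + min(5,3) + min(6,5) + min(2,2) + min(7,2)
= 6 + 2 + 3 + 5 + 2 + 2
= 20.

20


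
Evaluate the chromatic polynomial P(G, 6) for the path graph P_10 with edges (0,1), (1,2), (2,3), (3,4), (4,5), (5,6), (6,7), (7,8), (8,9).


P(P_10, k) = k * (k-1)^(9).
P(6) = 6 * 5^9 = 6 * 1953125 = 11718750.

11718750


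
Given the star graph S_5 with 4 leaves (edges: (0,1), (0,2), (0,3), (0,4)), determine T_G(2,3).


A star on 5 vertices is a tree with 4 edges.
T(x,y) = x^(4) for any tree.
T(2,3) = 2^4 = 16.

16


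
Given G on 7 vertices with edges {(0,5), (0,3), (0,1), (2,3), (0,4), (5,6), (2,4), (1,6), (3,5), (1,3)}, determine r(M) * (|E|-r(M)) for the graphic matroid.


r(M) = |V| - c = 7 - 1 = 6.
nullity = |E| - r(M) = 10 - 6 = 4.
Product = 6 * 4 = 24.

24


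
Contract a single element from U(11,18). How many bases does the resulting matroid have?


Contracting e from U(11,18) gives U(10,17).
Bases of U(10,17) = (17 choose 10) = 19448.

19448


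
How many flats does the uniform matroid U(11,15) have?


Flats of U(11,15): every subset of size < 11 is a flat, plus E itself.
Count = (15 choose 0) + (15 choose 1) + (15 choose 2) + (15 choose 3) + (15 choose 4) + (15 choose 5) + (15 choose 6) + (15 choose 7) + (15 choose 8) + (15 choose 9) + (15 choose 10) + 1
     = 1 + 15 + 105 + 455 + 1365 + 3003 + 5005 + 6435 + 6435 + 5005 + 3003 + 1
     = 30828.

30828


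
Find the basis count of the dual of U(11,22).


The dual of U(r,n) is U(n-r, n) = U(11,22).
Bases of U(11,22) are all (11)-element subsets.
|B(M*)| = C(22,11) = 22! / (11! * 11!) = 705432.

705432


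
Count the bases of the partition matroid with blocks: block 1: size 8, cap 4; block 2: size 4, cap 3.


A basis picks exactly ci elements from block i.
Number of bases = product of C(|Si|, ci).
= C(8,4) * C(4,3)
= 70 * 4
= 280.

280


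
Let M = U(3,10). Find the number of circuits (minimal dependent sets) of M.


In U(3,10), circuits are the (4)-element subsets.
Any set of 4 elements is dependent, and removing any one element gives
an independent set of size 3, so it is a minimal dependent set.
Number of circuits = C(10,4) = (10 * 9 * 8 * 7) / (1 * 2 * 3 * 4) = 210.

210


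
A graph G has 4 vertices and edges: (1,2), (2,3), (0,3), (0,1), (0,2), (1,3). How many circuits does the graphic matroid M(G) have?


A circuit in a graphic matroid = edge set of a simple cycle.
G has 4 vertices and 6 edges.
Enumerating all minimal edge subsets forming cycles...
Total circuits found: 7.

7


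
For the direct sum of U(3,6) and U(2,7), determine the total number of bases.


Bases of a direct sum M1 + M2: |B| = |B(M1)| * |B(M2)|.
|B(U(3,6))| = C(6,3) = 20.
|B(U(2,7))| = C(7,2) = 21.
Total bases = 20 * 21 = 420.

420


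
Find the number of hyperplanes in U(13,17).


Hyperplanes of U(13,17) are flats of rank 12.
In a uniform matroid, these are exactly the (12)-element subsets.
Count = C(17,12) = 6188.

6188


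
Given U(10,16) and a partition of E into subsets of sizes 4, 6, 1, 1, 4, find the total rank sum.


r(Ai) = min(|Ai|, 10) for each part.
Sum = min(4,10) + min(6,10) + min(1,10) + min(1,10) + min(4,10)
    = 4 + 6 + 1 + 1 + 4
    = 16.

16


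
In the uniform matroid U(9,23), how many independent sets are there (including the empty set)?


Independent sets of U(9,23) are all subsets of size <= 9.
Count = (23 choose 0) + (23 choose 1) + (23 choose 2) + (23 choose 3) + (23 choose 4) + (23 choose 5) + (23 choose 6) + (23 choose 7) + (23 choose 8) + (23 choose 9)
     = 1 + 23 + 253 + 1771 + 8855 + 33649 + 100947 + 245157 + 490314 + 817190
     = 1698160.

1698160


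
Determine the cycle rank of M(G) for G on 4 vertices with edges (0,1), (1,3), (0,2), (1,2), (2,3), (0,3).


Cycle rank (nullity) = |E| - r(M) = |E| - (|V| - c).
|E| = 6, |V| = 4, c = 1.
Nullity = 6 - (4 - 1) = 6 - 3 = 3.

3


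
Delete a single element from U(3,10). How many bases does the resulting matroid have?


Deleting e from U(3,10) gives U(3,9) since n > r.
Bases of U(3,9) = (9 choose 3) = 84.

84


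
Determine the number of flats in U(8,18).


Flats of U(8,18): every subset of size < 8 is a flat, plus E itself.
Count = C(18,0) + C(18,1) + C(18,2) + C(18,3) + C(18,4) + C(18,5) + C(18,6) + C(18,7) + 1
     = 1 + 18 + 153 + 816 + 3060 + 8568 + 18564 + 31824 + 1
     = 63005.

63005


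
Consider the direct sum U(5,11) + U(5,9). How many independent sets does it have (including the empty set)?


For a direct sum, |I(M1+M2)| = |I(M1)| * |I(M2)|.
|I(U(5,11))| = sum C(11,k) for k=0..5 = 1024.
|I(U(5,9))| = sum C(9,k) for k=0..5 = 382.
Total = 1024 * 382 = 391168.

391168


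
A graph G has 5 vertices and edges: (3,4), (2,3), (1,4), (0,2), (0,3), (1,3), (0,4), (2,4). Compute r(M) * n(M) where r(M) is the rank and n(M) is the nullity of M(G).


r(M) = |V| - c = 5 - 1 = 4.
nullity = |E| - r(M) = 8 - 4 = 4.
Product = 4 * 4 = 16.

16


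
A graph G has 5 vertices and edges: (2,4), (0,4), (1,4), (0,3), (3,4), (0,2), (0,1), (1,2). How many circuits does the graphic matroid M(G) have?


A circuit in a graphic matroid = edge set of a simple cycle.
G has 5 vertices and 8 edges.
Enumerating all minimal edge subsets forming cycles...
Total circuits found: 12.

12


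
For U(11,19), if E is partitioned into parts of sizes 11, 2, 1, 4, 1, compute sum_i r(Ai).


r(Ai) = min(|Ai|, 11) for each part.
Sum = min(11,11) + min(2,11) + min(1,11) + min(4,11) + min(1,11)
    = 11 + 2 + 1 + 4 + 1
    = 19.

19


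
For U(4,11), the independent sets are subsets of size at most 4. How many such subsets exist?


Independent sets of U(4,11) are all subsets of size <= 4.
Count = C(11,0) + C(11,1) + C(11,2) + C(11,3) + C(11,4)
     = 1 + 11 + 55 + 165 + 330
     = 562.

562


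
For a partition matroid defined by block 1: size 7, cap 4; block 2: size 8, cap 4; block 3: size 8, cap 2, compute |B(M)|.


A basis picks exactly ci elements from block i.
Number of bases = product of C(|Si|, ci).
= C(7,4) * C(8,4) * C(8,2)
= 35 * 70 * 28
= 68600.

68600


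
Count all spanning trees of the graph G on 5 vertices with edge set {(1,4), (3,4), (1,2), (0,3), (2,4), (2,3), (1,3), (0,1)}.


By Kirchhoff's matrix tree theorem, the number of spanning trees equals
the determinant of any cofactor of the Laplacian matrix L.
G has 5 vertices and 8 edges.
Computing the (4 x 4) cofactor determinant gives 40.

40


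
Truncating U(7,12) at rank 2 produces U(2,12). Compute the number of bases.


Truncating U(7,12) to rank 2 gives U(2,12).
Bases of U(2,12) are all 2-element subsets of 12 elements.
Number of bases = C(12,2) = (12 * 11) / (1 * 2) = 66.

66


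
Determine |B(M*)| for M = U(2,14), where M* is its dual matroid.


The dual of U(r,n) is U(n-r, n) = U(12,14).
Bases of U(12,14) are all (12)-element subsets.
|B(M*)| = C(14,12) = 91.

91


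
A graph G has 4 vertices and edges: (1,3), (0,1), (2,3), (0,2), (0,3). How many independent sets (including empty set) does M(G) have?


An independent set in a graphic matroid is an acyclic edge subset.
G has 4 vertices and 5 edges.
Enumerate all 2^5 = 32 subsets, checking for acyclicity.
Total independent sets = 24.

24


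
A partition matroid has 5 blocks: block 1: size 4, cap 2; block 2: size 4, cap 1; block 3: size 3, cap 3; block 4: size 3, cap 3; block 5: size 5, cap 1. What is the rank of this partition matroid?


Rank of a partition matroid = sum of min(|Si|, ci) for each block.
= min(4,2) + min(4,1) + min(3,3) + min(3,3) + min(5,1)
= 2 + 1 + 3 + 3 + 1
= 10.

10


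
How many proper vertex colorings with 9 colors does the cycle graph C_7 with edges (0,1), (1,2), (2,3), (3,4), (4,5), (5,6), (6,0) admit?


P(C_7, k) = (k-1)^7 + (-1)^7*(k-1).
P(9) = (8)^7 - 8
= 2097152 - 8 = 2097144.

2097144


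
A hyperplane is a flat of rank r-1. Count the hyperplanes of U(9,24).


Hyperplanes of U(9,24) are flats of rank 8.
In a uniform matroid, these are exactly the (8)-element subsets.
Count = C(24,8) = 24! / (8! * 16!) = 735471.

735471


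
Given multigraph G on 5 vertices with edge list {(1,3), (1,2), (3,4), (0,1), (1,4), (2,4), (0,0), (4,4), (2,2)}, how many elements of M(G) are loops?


In a graphic matroid, a loop is a self-loop edge (u,u) with rank 0.
Examining all 9 edges for self-loops...
Self-loops found: (0,0), (4,4), (2,2)
Number of loops = 3.

3


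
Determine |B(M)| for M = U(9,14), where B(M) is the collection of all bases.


Bases of U(9,14) are all 9-element subsets of the 14-element ground set.
Number of bases = C(14,9).
(14 choose 9) = 2002.

2002


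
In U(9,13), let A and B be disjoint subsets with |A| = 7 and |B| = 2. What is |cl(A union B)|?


|A union B| = 7 + 2 = 9 (disjoint).
In U(9,13), cl(S) = S if |S| < 9, else cl(S) = E.
Since 9 >= 9, cl(A union B) = E.
|cl(A union B)| = 13.

13


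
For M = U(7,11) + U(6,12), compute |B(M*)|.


(M1+M2)* = M1* + M2*.
M1* = U(4,11), bases: C(11,4) = 330.
M2* = U(6,12), bases: C(12,6) = 924.
|B(M*)| = 330 * 924 = 304920.

304920


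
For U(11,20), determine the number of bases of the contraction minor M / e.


Contracting e from U(11,20) gives U(10,19).
Bases of U(10,19) = (19 choose 10) = 92378.

92378


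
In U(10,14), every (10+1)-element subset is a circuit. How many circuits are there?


In U(10,14), circuits are the (11)-element subsets.
Any set of 11 elements is dependent, and removing any one element gives
an independent set of size 10, so it is a minimal dependent set.
Number of circuits = C(14,11) = 364.

364


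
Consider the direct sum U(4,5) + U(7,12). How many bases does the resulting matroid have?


Bases of a direct sum M1 + M2: |B| = |B(M1)| * |B(M2)|.
|B(U(4,5))| = C(5,4) = 5.
|B(U(7,12))| = C(12,7) = 792.
Total bases = 5 * 792 = 3960.

3960


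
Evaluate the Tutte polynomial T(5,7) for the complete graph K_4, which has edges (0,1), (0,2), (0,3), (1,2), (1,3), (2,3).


T(K_4; x,y) = x^3 + 3x^2 + 4xy + 2x + y^3 + 3y^2 + 2y.
Substituting x=5, y=7:
= 125 + 75 + 140 + 10 + 343 + 147 + 14
= 854.

854


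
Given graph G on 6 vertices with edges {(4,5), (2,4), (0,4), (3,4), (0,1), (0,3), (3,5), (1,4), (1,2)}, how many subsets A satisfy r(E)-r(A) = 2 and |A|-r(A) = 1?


R(x,y) = sum over A in 2^E of x^(r(E)-r(A)) * y^(|A|-r(A)).
G has 6 vertices, 9 edges. r(E) = 5.
Enumerate all 2^9 = 512 subsets.
Count subsets with r(E)-r(A)=2 and |A|-r(A)=1: 27.

27


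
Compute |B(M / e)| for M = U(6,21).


Contracting e from U(6,21) gives U(5,20).
Bases of U(5,20) = C(20,5) = 15504.

15504


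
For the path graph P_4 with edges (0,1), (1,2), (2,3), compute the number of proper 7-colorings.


P(P_4, k) = k * (k-1)^(3).
P(7) = 7 * 6^3 = 7 * 216 = 1512.

1512


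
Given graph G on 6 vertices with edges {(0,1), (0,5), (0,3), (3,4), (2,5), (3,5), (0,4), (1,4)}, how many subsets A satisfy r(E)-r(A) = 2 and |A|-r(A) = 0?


R(x,y) = sum over A in 2^E of x^(r(E)-r(A)) * y^(|A|-r(A)).
G has 6 vertices, 8 edges. r(E) = 5.
Enumerate all 2^8 = 256 subsets.
Count subsets with r(E)-r(A)=2 and |A|-r(A)=0: 53.

53


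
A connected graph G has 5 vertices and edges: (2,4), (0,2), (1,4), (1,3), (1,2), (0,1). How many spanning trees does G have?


By Kirchhoff's matrix tree theorem, the number of spanning trees equals
the determinant of any cofactor of the Laplacian matrix L.
G has 5 vertices and 6 edges.
Computing the (4 x 4) cofactor determinant gives 8.

8


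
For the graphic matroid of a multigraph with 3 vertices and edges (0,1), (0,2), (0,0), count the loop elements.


In a graphic matroid, a loop is a self-loop edge (u,u) with rank 0.
Examining all 3 edges for self-loops...
Self-loops found: (0,0)
Number of loops = 1.

1


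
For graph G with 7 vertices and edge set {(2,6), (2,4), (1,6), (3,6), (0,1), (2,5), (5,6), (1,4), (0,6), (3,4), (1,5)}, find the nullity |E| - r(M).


Cycle rank (nullity) = |E| - r(M) = |E| - (|V| - c).
|E| = 11, |V| = 7, c = 1.
Nullity = 11 - (7 - 1) = 11 - 6 = 5.

5


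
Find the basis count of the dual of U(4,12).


The dual of U(r,n) is U(n-r, n) = U(8,12).
Bases of U(8,12) are all (8)-element subsets.
|B(M*)| = C(12,8) = 495.

495


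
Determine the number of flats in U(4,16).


Flats of U(4,16): every subset of size < 4 is a flat, plus E itself.
Count = C(16,0) + C(16,1) + C(16,2) + C(16,3) + 1
     = 1 + 16 + 120 + 560 + 1
     = 698.

698


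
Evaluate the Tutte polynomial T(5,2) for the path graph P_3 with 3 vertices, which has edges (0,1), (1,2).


A path on 3 vertices is a tree with 2 edges.
T(x,y) = x^(2) for any tree.
T(5,2) = 5^2 = 25.

25


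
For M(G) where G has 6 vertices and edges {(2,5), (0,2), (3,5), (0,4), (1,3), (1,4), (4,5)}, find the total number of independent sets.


An independent set in a graphic matroid is an acyclic edge subset.
G has 6 vertices and 7 edges.
Enumerate all 2^7 = 128 subsets, checking for acyclicity.
Total independent sets = 112.

112


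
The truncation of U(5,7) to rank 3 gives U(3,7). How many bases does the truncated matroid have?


Truncating U(5,7) to rank 3 gives U(3,7).
Bases of U(3,7) are all 3-element subsets of 7 elements.
Number of bases = C(7,3) = (7 * 6 * 5) / (1 * 2 * 3) = 35.

35


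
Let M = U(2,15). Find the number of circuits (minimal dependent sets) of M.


In U(2,15), circuits are the (3)-element subsets.
Any set of 3 elements is dependent, and removing any one element gives
an independent set of size 2, so it is a minimal dependent set.
Number of circuits = C(15,3) = (15 * 14 * 13) / (1 * 2 * 3) = 455.

455


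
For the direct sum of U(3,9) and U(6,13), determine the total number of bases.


Bases of a direct sum M1 + M2: |B| = |B(M1)| * |B(M2)|.
|B(U(3,9))| = C(9,3) = 84.
|B(U(6,13))| = C(13,6) = 1716.
Total bases = 84 * 1716 = 144144.

144144


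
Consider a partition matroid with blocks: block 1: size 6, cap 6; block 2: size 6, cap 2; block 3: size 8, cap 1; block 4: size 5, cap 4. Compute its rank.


Rank of a partition matroid = sum of min(|Si|, ci) for each block.
= min(6,6) + min(6,2) + min(8,1) + min(5,4)
= 6 + 2 + 1 + 4
= 13.

13


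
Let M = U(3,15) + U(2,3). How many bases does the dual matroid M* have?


(M1+M2)* = M1* + M2*.
M1* = U(12,15), bases: C(15,12) = 455.
M2* = U(1,3), bases: C(3,1) = 3.
|B(M*)| = 455 * 3 = 1365.

1365


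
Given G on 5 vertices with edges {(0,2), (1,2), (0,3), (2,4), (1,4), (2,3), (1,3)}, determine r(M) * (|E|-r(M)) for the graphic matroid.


r(M) = |V| - c = 5 - 1 = 4.
nullity = |E| - r(M) = 7 - 4 = 3.
Product = 4 * 3 = 12.

12


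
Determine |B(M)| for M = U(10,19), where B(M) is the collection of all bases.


Bases of U(10,19) are all 10-element subsets of the 19-element ground set.
Number of bases = C(19,10).
(19 choose 10) = 92378.

92378


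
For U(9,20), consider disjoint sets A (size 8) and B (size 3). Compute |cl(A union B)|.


|A union B| = 8 + 3 = 11 (disjoint).
In U(9,20), cl(S) = S if |S| < 9, else cl(S) = E.
Since 11 >= 9, cl(A union B) = E.
|cl(A union B)| = 20.

20


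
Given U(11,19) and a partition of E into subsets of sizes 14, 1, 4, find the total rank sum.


r(Ai) = min(|Ai|, 11) for each part.
Sum = min(14,11) + min(1,11) + min(4,11)
    = 11 + 1 + 4
    = 16.

16


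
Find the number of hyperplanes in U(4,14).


Hyperplanes of U(4,14) are flats of rank 3.
In a uniform matroid, these are exactly the (3)-element subsets.
Count = (14 choose 3) = 364.

364


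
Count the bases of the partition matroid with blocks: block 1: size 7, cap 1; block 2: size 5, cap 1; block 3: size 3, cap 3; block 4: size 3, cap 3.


A basis picks exactly ci elements from block i.
Number of bases = product of C(|Si|, ci).
= C(7,1) * C(5,1) * C(3,3) * C(3,3)
= 7 * 5 * 1 * 1
= 35.

35


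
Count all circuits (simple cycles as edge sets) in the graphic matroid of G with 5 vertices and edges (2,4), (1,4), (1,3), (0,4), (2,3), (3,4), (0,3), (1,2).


A circuit in a graphic matroid = edge set of a simple cycle.
G has 5 vertices and 8 edges.
Enumerating all minimal edge subsets forming cycles...
Total circuits found: 12.

12


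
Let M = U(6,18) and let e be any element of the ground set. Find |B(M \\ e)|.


Deleting e from U(6,18) gives U(6,17) since n > r.
Bases of U(6,17) = C(17,6) = 12376.

12376


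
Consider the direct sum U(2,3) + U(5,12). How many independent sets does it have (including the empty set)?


For a direct sum, |I(M1+M2)| = |I(M1)| * |I(M2)|.
|I(U(2,3))| = sum C(3,k) for k=0..2 = 7.
|I(U(5,12))| = sum C(12,k) for k=0..5 = 1586.
Total = 7 * 1586 = 11102.

11102


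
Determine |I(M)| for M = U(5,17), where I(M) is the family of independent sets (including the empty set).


Independent sets of U(5,17) are all subsets of size <= 5.
Count = (17 choose 0) + (17 choose 1) + (17 choose 2) + (17 choose 3) + (17 choose 4) + (17 choose 5)
     = 1 + 17 + 136 + 680 + 2380 + 6188
     = 9402.

9402


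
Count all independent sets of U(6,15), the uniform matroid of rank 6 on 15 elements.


Independent sets of U(6,15) are all subsets of size <= 6.
Count = (15 choose 0) + (15 choose 1) + (15 choose 2) + (15 choose 3) + (15 choose 4) + (15 choose 5) + (15 choose 6)
     = 1 + 15 + 105 + 455 + 1365 + 3003 + 5005
     = 9949.

9949


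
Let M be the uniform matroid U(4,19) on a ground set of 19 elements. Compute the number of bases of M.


Bases of U(4,19) are all 4-element subsets of the 19-element ground set.
Number of bases = C(19,4).
(19 choose 4) = 3876.

3876


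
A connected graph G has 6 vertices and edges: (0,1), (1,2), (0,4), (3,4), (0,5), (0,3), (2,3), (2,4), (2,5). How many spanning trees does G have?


By Kirchhoff's matrix tree theorem, the number of spanning trees equals
the determinant of any cofactor of the Laplacian matrix L.
G has 6 vertices and 9 edges.
Computing the (5 x 5) cofactor determinant gives 64.

64


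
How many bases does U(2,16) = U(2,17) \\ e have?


Deleting e from U(2,17) gives U(2,16) since n > r.
Bases of U(2,16) = (16 choose 2) = 120.

120


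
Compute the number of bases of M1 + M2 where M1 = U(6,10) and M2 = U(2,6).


Bases of a direct sum M1 + M2: |B| = |B(M1)| * |B(M2)|.
|B(U(6,10))| = C(10,6) = 210.
|B(U(2,6))| = C(6,2) = 15.
Total bases = 210 * 15 = 3150.

3150


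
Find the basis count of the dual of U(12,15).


The dual of U(r,n) is U(n-r, n) = U(3,15).
Bases of U(3,15) are all (3)-element subsets.
|B(M*)| = C(15,3) = 15! / (3! * 12!) = 455.

455


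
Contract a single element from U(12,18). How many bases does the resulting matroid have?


Contracting e from U(12,18) gives U(11,17).
Bases of U(11,17) = (17 choose 11) = 12376.

12376


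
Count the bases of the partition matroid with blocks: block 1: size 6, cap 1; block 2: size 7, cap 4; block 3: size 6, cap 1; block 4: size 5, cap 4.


A basis picks exactly ci elements from block i.
Number of bases = product of C(|Si|, ci).
= C(6,1) * C(7,4) * C(6,1) * C(5,4)
= 6 * 35 * 6 * 5
= 6300.

6300


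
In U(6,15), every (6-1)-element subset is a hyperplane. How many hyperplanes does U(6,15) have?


Hyperplanes of U(6,15) are flats of rank 5.
In a uniform matroid, these are exactly the (5)-element subsets.
Count = C(15,5) = 3003.

3003


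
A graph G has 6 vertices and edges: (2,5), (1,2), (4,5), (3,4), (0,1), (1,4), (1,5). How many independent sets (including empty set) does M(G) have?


An independent set in a graphic matroid is an acyclic edge subset.
G has 6 vertices and 7 edges.
Enumerate all 2^7 = 128 subsets, checking for acyclicity.
Total independent sets = 96.

96


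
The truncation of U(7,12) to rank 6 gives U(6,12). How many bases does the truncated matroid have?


Truncating U(7,12) to rank 6 gives U(6,12).
Bases of U(6,12) are all 6-element subsets of 12 elements.
Number of bases = (12 choose 6) = 924.

924


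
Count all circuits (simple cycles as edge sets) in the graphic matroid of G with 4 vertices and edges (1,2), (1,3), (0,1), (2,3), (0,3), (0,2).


A circuit in a graphic matroid = edge set of a simple cycle.
G has 4 vertices and 6 edges.
Enumerating all minimal edge subsets forming cycles...
Total circuits found: 7.

7
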